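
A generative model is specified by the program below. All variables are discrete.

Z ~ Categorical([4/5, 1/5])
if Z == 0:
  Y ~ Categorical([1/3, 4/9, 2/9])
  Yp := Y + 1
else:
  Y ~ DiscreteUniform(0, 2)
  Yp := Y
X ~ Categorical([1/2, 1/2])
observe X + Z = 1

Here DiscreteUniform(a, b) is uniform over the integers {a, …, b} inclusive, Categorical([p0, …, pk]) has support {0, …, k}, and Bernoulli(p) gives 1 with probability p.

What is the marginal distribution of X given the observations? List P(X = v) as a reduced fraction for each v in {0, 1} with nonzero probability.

P(X=0) = 1/5, P(X=1) = 4/5

Enumerate traces; 6 have nonzero weight after conditioning:
  (Z=0, Y=0, X=1) weight 2/15
  (Z=0, Y=1, X=1) weight 8/45
  (Z=0, Y=2, X=1) weight 4/45
  (Z=1, Y=0, X=0) weight 1/30
  (Z=1, Y=1, X=0) weight 1/30
  (Z=1, Y=2, X=0) weight 1/30
Group by X:
  weight(X=0) = 1/10
  weight(X=1) = 2/5
Total weight = 1/10 + 2/5 = 1/2
P(X=0 | obs) = 1/10 / 1/2 = 1/5
P(X=1 | obs) = 2/5 / 1/2 = 4/5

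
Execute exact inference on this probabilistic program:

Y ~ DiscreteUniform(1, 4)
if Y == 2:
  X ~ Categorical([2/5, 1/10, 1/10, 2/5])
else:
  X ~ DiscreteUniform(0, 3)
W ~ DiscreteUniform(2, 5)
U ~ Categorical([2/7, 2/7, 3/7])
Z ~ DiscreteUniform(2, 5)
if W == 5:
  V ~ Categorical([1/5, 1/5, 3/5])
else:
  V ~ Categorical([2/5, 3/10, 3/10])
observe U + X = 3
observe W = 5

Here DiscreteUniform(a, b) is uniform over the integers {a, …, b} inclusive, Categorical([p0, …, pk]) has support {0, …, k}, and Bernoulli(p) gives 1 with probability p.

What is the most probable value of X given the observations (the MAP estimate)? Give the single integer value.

argmax_v P(X = v | obs) = 1

Enumerate traces; 144 have nonzero weight after conditioning:
  (Y=1, X=1, W=5, U=2, Z=2, V=0) weight 3/8960
  (Y=1, X=1, W=5, U=2, Z=2, V=1) weight 3/8960
  (Y=1, X=1, W=5, U=2, Z=2, V=2) weight 9/8960
  (Y=1, X=1, W=5, U=2, Z=3, V=0) weight 3/8960
  (Y=1, X=1, W=5, U=2, Z=3, V=1) weight 3/8960
  (Y=1, X=1, W=5, U=2, Z=3, V=2) weight 9/8960
  (Y=1, X=1, W=5, U=2, Z=4, V=0) weight 3/8960
  (Y=1, X=1, W=5, U=2, Z=4, V=1) weight 3/8960
  (Y=1, X=2, W=5, U=1, Z=2, V=0) weight 1/4480
  (Y=1, X=3, W=5, U=0, Z=2, V=0) weight 1/4480
  … 134 more
Group by X:
  weight(X=1) = 51/2240
  weight(X=2) = 17/1120
  weight(X=3) = 23/1120
Total weight = 51/2240 + 17/1120 + 23/1120 = 131/2240
P(X=1 | obs) = 51/2240 / 131/2240 = 51/131
P(X=2 | obs) = 17/1120 / 131/2240 = 34/131
P(X=3 | obs) = 23/1120 / 131/2240 = 46/131
argmax = 1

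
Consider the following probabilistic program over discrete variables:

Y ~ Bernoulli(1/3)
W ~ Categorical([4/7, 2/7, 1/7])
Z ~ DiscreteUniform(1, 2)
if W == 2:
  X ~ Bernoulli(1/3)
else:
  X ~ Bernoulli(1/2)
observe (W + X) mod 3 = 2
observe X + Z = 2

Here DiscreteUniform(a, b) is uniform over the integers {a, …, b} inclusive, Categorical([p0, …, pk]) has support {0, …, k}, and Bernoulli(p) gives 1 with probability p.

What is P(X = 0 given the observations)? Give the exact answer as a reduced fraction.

P(X = 0 | obs) = 2/5

Enumerate traces; 4 have nonzero weight after conditioning:
  (Y=0, W=1, Z=1, X=1) weight 1/21
  (Y=0, W=2, Z=2, X=0) weight 2/63
  (Y=1, W=1, Z=1, X=1) weight 1/42
  (Y=1, W=2, Z=2, X=0) weight 1/63
Group by X:
  weight(X=0) = 1/21
  weight(X=1) = 1/14
Total weight = 1/21 + 1/14 = 5/42
P(X=0 | obs) = 1/21 / 5/42 = 2/5
P(X=1 | obs) = 1/14 / 5/42 = 3/5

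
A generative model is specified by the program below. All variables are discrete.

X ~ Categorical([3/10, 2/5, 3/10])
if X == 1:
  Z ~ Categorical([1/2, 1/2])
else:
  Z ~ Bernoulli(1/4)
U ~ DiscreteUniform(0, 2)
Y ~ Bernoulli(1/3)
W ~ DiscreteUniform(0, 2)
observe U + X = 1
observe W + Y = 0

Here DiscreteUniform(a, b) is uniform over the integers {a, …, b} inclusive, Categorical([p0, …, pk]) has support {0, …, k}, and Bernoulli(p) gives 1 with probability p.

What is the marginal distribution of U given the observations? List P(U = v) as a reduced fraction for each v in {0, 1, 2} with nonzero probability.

Enumerate traces; 4 have nonzero weight after conditioning:
  (X=0, Z=0, U=1, Y=0, W=0) weight 1/60
  (X=0, Z=1, U=1, Y=0, W=0) weight 1/180
  (X=1, Z=0, U=0, Y=0, W=0) weight 2/135
  (X=1, Z=1, U=0, Y=0, W=0) weight 2/135
Group by U:
  weight(U=0) = 4/135
  weight(U=1) = 1/45
Total weight = 4/135 + 1/45 = 7/135
P(U=0 | obs) = 4/135 / 7/135 = 4/7
P(U=1 | obs) = 1/45 / 7/135 = 3/7

P(U=0) = 4/7, P(U=1) = 3/7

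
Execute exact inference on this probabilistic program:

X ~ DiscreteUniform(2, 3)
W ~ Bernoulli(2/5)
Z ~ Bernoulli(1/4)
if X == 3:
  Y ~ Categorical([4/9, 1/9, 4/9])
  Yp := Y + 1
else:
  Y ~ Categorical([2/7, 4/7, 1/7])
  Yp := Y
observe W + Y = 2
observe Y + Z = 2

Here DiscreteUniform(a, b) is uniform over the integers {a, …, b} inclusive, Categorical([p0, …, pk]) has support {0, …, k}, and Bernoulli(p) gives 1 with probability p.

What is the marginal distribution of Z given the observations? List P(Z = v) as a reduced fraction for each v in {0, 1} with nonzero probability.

P(Z=0) = 333/419, P(Z=1) = 86/419

Enumerate traces; 4 have nonzero weight after conditioning:
  (X=2, W=0, Z=0, Y=2) weight 9/280
  (X=2, W=1, Z=1, Y=1) weight 1/35
  (X=3, W=0, Z=0, Y=2) weight 1/10
  (X=3, W=1, Z=1, Y=1) weight 1/180
Group by Z:
  weight(Z=0) = 37/280
  weight(Z=1) = 43/1260
Total weight = 37/280 + 43/1260 = 419/2520
P(Z=0 | obs) = 37/280 / 419/2520 = 333/419
P(Z=1 | obs) = 43/1260 / 419/2520 = 86/419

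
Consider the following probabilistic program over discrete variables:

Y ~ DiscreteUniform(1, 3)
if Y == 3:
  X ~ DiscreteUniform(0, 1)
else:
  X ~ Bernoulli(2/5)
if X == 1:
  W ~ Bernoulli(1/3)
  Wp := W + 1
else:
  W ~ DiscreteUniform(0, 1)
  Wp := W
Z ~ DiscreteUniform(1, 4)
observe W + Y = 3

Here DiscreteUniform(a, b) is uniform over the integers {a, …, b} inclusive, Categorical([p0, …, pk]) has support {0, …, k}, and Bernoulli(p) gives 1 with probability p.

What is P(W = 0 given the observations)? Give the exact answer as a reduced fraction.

Enumerate traces; 16 have nonzero weight after conditioning:
  (Y=2, X=0, W=1, Z=1) weight 1/40
  (Y=2, X=0, W=1, Z=2) weight 1/40
  (Y=2, X=0, W=1, Z=3) weight 1/40
  (Y=2, X=0, W=1, Z=4) weight 1/40
  (Y=2, X=1, W=1, Z=1) weight 1/90
  (Y=2, X=1, W=1, Z=2) weight 1/90
  (Y=2, X=1, W=1, Z=3) weight 1/90
  (Y=2, X=1, W=1, Z=4) weight 1/90
  (Y=3, X=0, W=0, Z=1) weight 1/48
  … 7 more
Group by W:
  weight(W=0) = 7/36
  weight(W=1) = 13/90
Total weight = 7/36 + 13/90 = 61/180
P(W=0 | obs) = 7/36 / 61/180 = 35/61
P(W=1 | obs) = 13/90 / 61/180 = 26/61

P(W = 0 | obs) = 35/61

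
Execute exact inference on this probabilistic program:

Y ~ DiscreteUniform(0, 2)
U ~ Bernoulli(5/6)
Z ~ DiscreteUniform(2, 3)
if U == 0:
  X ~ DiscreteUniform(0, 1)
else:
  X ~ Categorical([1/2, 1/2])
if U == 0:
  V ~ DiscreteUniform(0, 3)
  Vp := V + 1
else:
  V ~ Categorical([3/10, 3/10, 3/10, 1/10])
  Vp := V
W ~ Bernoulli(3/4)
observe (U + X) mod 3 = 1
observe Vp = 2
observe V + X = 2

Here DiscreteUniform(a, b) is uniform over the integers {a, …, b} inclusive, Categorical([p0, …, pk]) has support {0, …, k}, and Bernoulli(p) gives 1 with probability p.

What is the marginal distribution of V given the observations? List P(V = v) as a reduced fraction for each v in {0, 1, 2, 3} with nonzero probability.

P(V=1) = 1/7, P(V=2) = 6/7

Enumerate traces; 24 have nonzero weight after conditioning:
  (Y=0, U=0, Z=2, X=1, V=1, W=0) weight 1/1152
  (Y=0, U=0, Z=2, X=1, V=1, W=1) weight 1/384
  (Y=0, U=0, Z=3, X=1, V=1, W=0) weight 1/1152
  (Y=0, U=0, Z=3, X=1, V=1, W=1) weight 1/384
  (Y=0, U=1, Z=2, X=0, V=2, W=0) weight 1/192
  (Y=0, U=1, Z=2, X=0, V=2, W=1) weight 1/64
  (Y=0, U=1, Z=3, X=0, V=2, W=0) weight 1/192
  (Y=0, U=1, Z=3, X=0, V=2, W=1) weight 1/64
  … 16 more
Group by V:
  weight(V=1) = 1/48
  weight(V=2) = 1/8
Total weight = 1/48 + 1/8 = 7/48
P(V=1 | obs) = 1/48 / 7/48 = 1/7
P(V=2 | obs) = 1/8 / 7/48 = 6/7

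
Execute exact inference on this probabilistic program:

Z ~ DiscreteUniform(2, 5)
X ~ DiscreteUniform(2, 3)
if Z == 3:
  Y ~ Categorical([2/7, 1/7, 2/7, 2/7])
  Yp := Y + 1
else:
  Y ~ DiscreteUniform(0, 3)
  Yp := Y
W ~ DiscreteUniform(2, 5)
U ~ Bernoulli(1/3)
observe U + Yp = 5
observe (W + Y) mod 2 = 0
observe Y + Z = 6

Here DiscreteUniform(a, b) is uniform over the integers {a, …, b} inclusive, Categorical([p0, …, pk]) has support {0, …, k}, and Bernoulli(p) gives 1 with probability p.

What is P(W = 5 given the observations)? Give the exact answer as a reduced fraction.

P(W = 5 | obs) = 1/2

Enumerate traces; 4 have nonzero weight after conditioning:
  (Z=3, X=2, Y=3, W=3, U=1) weight 1/336
  (Z=3, X=2, Y=3, W=5, U=1) weight 1/336
  (Z=3, X=3, Y=3, W=3, U=1) weight 1/336
  (Z=3, X=3, Y=3, W=5, U=1) weight 1/336
Group by W:
  weight(W=3) = 1/168
  weight(W=5) = 1/168
Total weight = 1/168 + 1/168 = 1/84
P(W=3 | obs) = 1/168 / 1/84 = 1/2
P(W=5 | obs) = 1/168 / 1/84 = 1/2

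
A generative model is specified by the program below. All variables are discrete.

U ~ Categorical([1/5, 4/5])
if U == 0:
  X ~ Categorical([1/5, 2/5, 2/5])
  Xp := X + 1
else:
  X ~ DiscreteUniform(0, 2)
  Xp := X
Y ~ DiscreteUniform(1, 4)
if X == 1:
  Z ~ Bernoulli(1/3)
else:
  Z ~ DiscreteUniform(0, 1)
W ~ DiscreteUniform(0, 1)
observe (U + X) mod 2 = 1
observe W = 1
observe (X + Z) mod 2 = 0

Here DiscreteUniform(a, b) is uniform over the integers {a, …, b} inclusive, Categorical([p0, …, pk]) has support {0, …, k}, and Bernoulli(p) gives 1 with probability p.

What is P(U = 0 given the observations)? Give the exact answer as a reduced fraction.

Enumerate traces; 12 have nonzero weight after conditioning:
  (U=0, X=1, Y=1, Z=1, W=1) weight 1/300
  (U=0, X=1, Y=2, Z=1, W=1) weight 1/300
  (U=0, X=1, Y=3, Z=1, W=1) weight 1/300
  (U=0, X=1, Y=4, Z=1, W=1) weight 1/300
  (U=1, X=0, Y=1, Z=0, W=1) weight 1/60
  (U=1, X=0, Y=2, Z=0, W=1) weight 1/60
  (U=1, X=0, Y=3, Z=0, W=1) weight 1/60
  (U=1, X=0, Y=4, Z=0, W=1) weight 1/60
  … 4 more
Group by U:
  weight(U=0) = 1/75
  weight(U=1) = 2/15
Total weight = 1/75 + 2/15 = 11/75
P(U=0 | obs) = 1/75 / 11/75 = 1/11
P(U=1 | obs) = 2/15 / 11/75 = 10/11

P(U = 0 | obs) = 1/11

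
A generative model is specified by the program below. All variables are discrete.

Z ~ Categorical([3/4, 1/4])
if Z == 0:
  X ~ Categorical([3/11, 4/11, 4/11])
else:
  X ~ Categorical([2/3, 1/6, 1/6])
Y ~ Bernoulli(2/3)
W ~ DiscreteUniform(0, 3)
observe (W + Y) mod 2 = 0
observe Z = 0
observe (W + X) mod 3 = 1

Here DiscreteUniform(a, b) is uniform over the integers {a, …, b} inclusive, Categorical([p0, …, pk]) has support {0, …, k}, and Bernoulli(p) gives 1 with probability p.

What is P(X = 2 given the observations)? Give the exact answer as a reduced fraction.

Enumerate traces; 4 have nonzero weight after conditioning:
  (Z=0, X=0, Y=1, W=1) weight 3/88
  (Z=0, X=1, Y=0, W=0) weight 1/44
  (Z=0, X=1, Y=1, W=3) weight 1/22
  (Z=0, X=2, Y=0, W=2) weight 1/44
Group by X:
  weight(X=0) = 3/88
  weight(X=1) = 3/44
  weight(X=2) = 1/44
Total weight = 3/88 + 3/44 + 1/44 = 1/8
P(X=0 | obs) = 3/88 / 1/8 = 3/11
P(X=1 | obs) = 3/44 / 1/8 = 6/11
P(X=2 | obs) = 1/44 / 1/8 = 2/11

P(X = 2 | obs) = 2/11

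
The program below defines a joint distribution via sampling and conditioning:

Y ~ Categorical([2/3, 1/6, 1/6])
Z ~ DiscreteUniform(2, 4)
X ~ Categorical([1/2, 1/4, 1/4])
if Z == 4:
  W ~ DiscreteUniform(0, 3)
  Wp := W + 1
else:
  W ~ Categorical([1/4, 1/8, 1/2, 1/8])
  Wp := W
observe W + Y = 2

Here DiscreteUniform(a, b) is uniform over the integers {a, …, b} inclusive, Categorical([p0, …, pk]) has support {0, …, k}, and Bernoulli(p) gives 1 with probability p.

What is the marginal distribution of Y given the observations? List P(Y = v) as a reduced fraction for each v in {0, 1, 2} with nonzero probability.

P(Y=0) = 4/5, P(Y=1) = 2/25, P(Y=2) = 3/25

Enumerate traces; 27 have nonzero weight after conditioning:
  (Y=0, Z=2, X=0, W=2) weight 1/18
  (Y=0, Z=2, X=1, W=2) weight 1/36
  (Y=0, Z=2, X=2, W=2) weight 1/36
  (Y=0, Z=3, X=0, W=2) weight 1/18
  (Y=0, Z=3, X=1, W=2) weight 1/36
  (Y=0, Z=3, X=2, W=2) weight 1/36
  (Y=0, Z=4, X=0, W=2) weight 1/36
  (Y=0, Z=4, X=1, W=2) weight 1/72
  (Y=1, Z=2, X=0, W=1) weight 1/288
  (Y=2, Z=2, X=0, W=0) weight 1/144
  … 17 more
Group by Y:
  weight(Y=0) = 5/18
  weight(Y=1) = 1/36
  weight(Y=2) = 1/24
Total weight = 5/18 + 1/36 + 1/24 = 25/72
P(Y=0 | obs) = 5/18 / 25/72 = 4/5
P(Y=1 | obs) = 1/36 / 25/72 = 2/25
P(Y=2 | obs) = 1/24 / 25/72 = 3/25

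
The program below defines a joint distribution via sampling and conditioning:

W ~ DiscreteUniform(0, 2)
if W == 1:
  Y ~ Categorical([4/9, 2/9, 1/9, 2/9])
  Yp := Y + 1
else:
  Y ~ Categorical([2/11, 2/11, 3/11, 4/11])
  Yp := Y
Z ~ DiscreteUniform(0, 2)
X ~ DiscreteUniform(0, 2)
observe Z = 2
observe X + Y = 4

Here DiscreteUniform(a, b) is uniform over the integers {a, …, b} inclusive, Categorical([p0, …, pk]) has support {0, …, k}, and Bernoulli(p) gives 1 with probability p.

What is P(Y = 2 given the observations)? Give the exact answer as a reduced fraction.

Enumerate traces; 6 have nonzero weight after conditioning:
  (W=0, Y=2, Z=2, X=2) weight 1/99
  (W=0, Y=3, Z=2, X=1) weight 4/297
  (W=1, Y=2, Z=2, X=2) weight 1/243
  (W=1, Y=3, Z=2, X=1) weight 2/243
  (W=2, Y=2, Z=2, X=2) weight 1/99
  (W=2, Y=3, Z=2, X=1) weight 4/297
Group by Y:
  weight(Y=2) = 65/2673
  weight(Y=3) = 94/2673
Total weight = 65/2673 + 94/2673 = 53/891
P(Y=2 | obs) = 65/2673 / 53/891 = 65/159
P(Y=3 | obs) = 94/2673 / 53/891 = 94/159

P(Y = 2 | obs) = 65/159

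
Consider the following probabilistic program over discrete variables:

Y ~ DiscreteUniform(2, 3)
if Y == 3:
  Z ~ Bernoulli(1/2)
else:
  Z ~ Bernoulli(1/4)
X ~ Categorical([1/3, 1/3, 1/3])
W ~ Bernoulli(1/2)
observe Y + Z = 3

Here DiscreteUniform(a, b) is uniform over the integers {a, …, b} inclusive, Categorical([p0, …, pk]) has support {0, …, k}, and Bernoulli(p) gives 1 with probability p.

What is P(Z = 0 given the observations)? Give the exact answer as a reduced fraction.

Enumerate traces; 12 have nonzero weight after conditioning:
  (Y=2, Z=1, X=0, W=0) weight 1/48
  (Y=2, Z=1, X=0, W=1) weight 1/48
  (Y=2, Z=1, X=1, W=0) weight 1/48
  (Y=2, Z=1, X=1, W=1) weight 1/48
  (Y=2, Z=1, X=2, W=0) weight 1/48
  (Y=2, Z=1, X=2, W=1) weight 1/48
  (Y=3, Z=0, X=0, W=0) weight 1/24
  (Y=3, Z=0, X=0, W=1) weight 1/24
  … 4 more
Group by Z:
  weight(Z=0) = 1/4
  weight(Z=1) = 1/8
Total weight = 1/4 + 1/8 = 3/8
P(Z=0 | obs) = 1/4 / 3/8 = 2/3
P(Z=1 | obs) = 1/8 / 3/8 = 1/3

P(Z = 0 | obs) = 2/3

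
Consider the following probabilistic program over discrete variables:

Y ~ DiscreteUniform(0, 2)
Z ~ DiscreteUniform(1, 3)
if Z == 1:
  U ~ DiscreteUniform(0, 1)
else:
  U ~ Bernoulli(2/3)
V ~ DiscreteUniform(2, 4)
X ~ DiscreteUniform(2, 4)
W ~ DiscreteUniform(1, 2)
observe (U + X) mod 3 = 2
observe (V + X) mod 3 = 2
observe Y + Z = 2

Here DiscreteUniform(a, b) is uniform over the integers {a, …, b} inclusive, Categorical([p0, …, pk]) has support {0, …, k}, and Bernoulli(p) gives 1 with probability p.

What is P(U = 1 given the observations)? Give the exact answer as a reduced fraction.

Enumerate traces; 8 have nonzero weight after conditioning:
  (Y=0, Z=2, U=0, V=3, X=2, W=1) weight 1/486
  (Y=0, Z=2, U=0, V=3, X=2, W=2) weight 1/486
  (Y=0, Z=2, U=1, V=4, X=4, W=1) weight 1/243
  (Y=0, Z=2, U=1, V=4, X=4, W=2) weight 1/243
  (Y=1, Z=1, U=0, V=3, X=2, W=1) weight 1/324
  (Y=1, Z=1, U=0, V=3, X=2, W=2) weight 1/324
  (Y=1, Z=1, U=1, V=4, X=4, W=1) weight 1/324
  (Y=1, Z=1, U=1, V=4, X=4, W=2) weight 1/324
Group by U:
  weight(U=0) = 5/486
  weight(U=1) = 7/486
Total weight = 5/486 + 7/486 = 2/81
P(U=0 | obs) = 5/486 / 2/81 = 5/12
P(U=1 | obs) = 7/486 / 2/81 = 7/12

P(U = 1 | obs) = 7/12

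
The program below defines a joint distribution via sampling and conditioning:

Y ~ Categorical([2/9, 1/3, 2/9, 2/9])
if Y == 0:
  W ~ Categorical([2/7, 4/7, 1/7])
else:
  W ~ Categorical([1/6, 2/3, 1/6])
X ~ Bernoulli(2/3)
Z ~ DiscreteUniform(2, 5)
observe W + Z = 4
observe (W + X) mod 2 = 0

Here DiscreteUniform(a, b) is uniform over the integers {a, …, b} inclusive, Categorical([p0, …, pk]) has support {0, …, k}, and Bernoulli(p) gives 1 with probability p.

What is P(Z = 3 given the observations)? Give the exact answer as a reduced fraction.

P(Z = 3 | obs) = 244/311

Enumerate traces; 12 have nonzero weight after conditioning:
  (Y=0, W=0, X=0, Z=4) weight 1/189
  (Y=0, W=1, X=1, Z=3) weight 4/189
  (Y=0, W=2, X=0, Z=2) weight 1/378
  (Y=1, W=0, X=0, Z=4) weight 1/216
  (Y=1, W=1, X=1, Z=3) weight 1/27
  (Y=1, W=2, X=0, Z=2) weight 1/216
  (Y=2, W=0, X=0, Z=4) weight 1/324
  (Y=2, W=1, X=1, Z=3) weight 2/81
  … 4 more
Group by Z:
  weight(Z=2) = 61/4536
  weight(Z=3) = 61/567
  weight(Z=4) = 73/4536
Total weight = 61/4536 + 61/567 + 73/4536 = 311/2268
P(Z=2 | obs) = 61/4536 / 311/2268 = 61/622
P(Z=3 | obs) = 61/567 / 311/2268 = 244/311
P(Z=4 | obs) = 73/4536 / 311/2268 = 73/622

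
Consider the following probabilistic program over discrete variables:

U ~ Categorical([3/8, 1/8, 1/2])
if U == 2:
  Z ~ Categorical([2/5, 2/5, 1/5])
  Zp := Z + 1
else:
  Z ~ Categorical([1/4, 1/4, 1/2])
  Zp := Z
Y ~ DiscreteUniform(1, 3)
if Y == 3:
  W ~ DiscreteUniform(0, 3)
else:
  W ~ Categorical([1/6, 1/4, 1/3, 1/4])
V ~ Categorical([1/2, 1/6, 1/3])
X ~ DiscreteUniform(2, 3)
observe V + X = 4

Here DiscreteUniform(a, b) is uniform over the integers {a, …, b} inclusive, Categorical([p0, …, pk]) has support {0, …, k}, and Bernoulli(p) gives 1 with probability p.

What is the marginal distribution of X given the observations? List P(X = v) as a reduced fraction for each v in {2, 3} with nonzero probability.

Enumerate traces; 216 have nonzero weight after conditioning:
  (U=0, Z=0, Y=1, W=0, V=1, X=3) weight 1/2304
  (U=0, Z=0, Y=1, W=0, V=2, X=2) weight 1/1152
  (U=0, Z=0, Y=1, W=1, V=1, X=3) weight 1/1536
  (U=0, Z=0, Y=1, W=1, V=2, X=2) weight 1/768
  (U=0, Z=0, Y=1, W=2, V=1, X=3) weight 1/1152
  (U=0, Z=0, Y=1, W=2, V=2, X=2) weight 1/576
  (U=0, Z=0, Y=1, W=3, V=1, X=3) weight 1/1536
  (U=0, Z=0, Y=1, W=3, V=2, X=2) weight 1/768
  … 208 more
Group by X:
  weight(X=2) = 1/6
  weight(X=3) = 1/12
Total weight = 1/6 + 1/12 = 1/4
P(X=2 | obs) = 1/6 / 1/4 = 2/3
P(X=3 | obs) = 1/12 / 1/4 = 1/3

P(X=2) = 2/3, P(X=3) = 1/3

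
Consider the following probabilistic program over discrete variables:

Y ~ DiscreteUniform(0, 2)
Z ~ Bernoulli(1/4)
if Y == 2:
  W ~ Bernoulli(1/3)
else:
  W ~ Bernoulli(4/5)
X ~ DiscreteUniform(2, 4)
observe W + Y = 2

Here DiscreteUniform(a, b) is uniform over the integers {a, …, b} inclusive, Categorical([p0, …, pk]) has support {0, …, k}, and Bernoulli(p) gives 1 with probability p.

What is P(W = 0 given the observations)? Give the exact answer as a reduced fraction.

Enumerate traces; 12 have nonzero weight after conditioning:
  (Y=1, Z=0, W=1, X=2) weight 1/15
  (Y=1, Z=0, W=1, X=3) weight 1/15
  (Y=1, Z=0, W=1, X=4) weight 1/15
  (Y=1, Z=1, W=1, X=2) weight 1/45
  (Y=1, Z=1, W=1, X=3) weight 1/45
  (Y=1, Z=1, W=1, X=4) weight 1/45
  (Y=2, Z=0, W=0, X=2) weight 1/18
  (Y=2, Z=0, W=0, X=3) weight 1/18
  … 4 more
Group by W:
  weight(W=0) = 2/9
  weight(W=1) = 4/15
Total weight = 2/9 + 4/15 = 22/45
P(W=0 | obs) = 2/9 / 22/45 = 5/11
P(W=1 | obs) = 4/15 / 22/45 = 6/11

P(W = 0 | obs) = 5/11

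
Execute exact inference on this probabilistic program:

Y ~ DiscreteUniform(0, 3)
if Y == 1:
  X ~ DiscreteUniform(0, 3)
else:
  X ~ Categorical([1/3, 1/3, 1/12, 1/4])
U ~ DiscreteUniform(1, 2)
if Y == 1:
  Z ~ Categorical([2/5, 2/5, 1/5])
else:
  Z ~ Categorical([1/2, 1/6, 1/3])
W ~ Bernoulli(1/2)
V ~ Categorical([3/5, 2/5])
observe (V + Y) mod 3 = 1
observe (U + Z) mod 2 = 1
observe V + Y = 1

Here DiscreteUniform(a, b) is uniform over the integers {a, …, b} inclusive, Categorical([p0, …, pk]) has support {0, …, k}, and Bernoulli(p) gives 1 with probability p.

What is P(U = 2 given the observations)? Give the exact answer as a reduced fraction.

Enumerate traces; 48 have nonzero weight after conditioning:
  (Y=0, X=0, U=1, Z=0, W=0, V=1) weight 1/240
  (Y=0, X=0, U=1, Z=0, W=1, V=1) weight 1/240
  (Y=0, X=0, U=1, Z=2, W=0, V=1) weight 1/360
  (Y=0, X=0, U=1, Z=2, W=1, V=1) weight 1/360
  (Y=0, X=0, U=2, Z=1, W=0, V=1) weight 1/720
  (Y=0, X=0, U=2, Z=1, W=1, V=1) weight 1/720
  (Y=0, X=1, U=1, Z=0, W=0, V=1) weight 1/240
  (Y=0, X=1, U=1, Z=0, W=1, V=1) weight 1/240
  … 40 more
Group by U:
  weight(U=1) = 13/150
  weight(U=2) = 23/600
Total weight = 13/150 + 23/600 = 1/8
P(U=1 | obs) = 13/150 / 1/8 = 52/75
P(U=2 | obs) = 23/600 / 1/8 = 23/75

P(U = 2 | obs) = 23/75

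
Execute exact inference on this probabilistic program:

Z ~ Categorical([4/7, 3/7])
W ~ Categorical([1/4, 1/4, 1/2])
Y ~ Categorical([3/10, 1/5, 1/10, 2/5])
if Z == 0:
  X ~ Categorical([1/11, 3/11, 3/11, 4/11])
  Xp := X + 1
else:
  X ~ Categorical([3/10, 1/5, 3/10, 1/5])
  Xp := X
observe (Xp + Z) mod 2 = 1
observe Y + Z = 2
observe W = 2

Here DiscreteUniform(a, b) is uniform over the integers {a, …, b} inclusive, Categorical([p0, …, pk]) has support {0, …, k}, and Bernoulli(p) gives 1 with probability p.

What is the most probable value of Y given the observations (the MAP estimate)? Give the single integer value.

Enumerate traces; 4 have nonzero weight after conditioning:
  (Z=0, W=2, Y=2, X=0) weight 1/385
  (Z=0, W=2, Y=2, X=2) weight 3/385
  (Z=1, W=2, Y=1, X=0) weight 9/700
  (Z=1, W=2, Y=1, X=2) weight 9/700
Group by Y:
  weight(Y=1) = 9/350
  weight(Y=2) = 4/385
Total weight = 9/350 + 4/385 = 139/3850
P(Y=1 | obs) = 9/350 / 139/3850 = 99/139
P(Y=2 | obs) = 4/385 / 139/3850 = 40/139
argmax = 1

argmax_v P(Y = v | obs) = 1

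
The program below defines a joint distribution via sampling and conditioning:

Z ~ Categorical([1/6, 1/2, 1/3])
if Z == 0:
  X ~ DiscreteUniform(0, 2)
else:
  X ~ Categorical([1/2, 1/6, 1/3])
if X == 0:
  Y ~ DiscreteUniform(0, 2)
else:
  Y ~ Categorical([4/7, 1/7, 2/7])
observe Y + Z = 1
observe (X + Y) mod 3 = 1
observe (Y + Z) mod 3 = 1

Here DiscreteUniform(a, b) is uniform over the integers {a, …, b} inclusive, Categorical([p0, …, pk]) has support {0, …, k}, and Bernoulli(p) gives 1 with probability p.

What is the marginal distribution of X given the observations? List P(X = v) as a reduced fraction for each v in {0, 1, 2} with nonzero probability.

Enumerate traces; 2 have nonzero weight after conditioning:
  (Z=0, X=0, Y=1) weight 1/54
  (Z=1, X=1, Y=0) weight 1/21
Group by X:
  weight(X=0) = 1/54
  weight(X=1) = 1/21
Total weight = 1/54 + 1/21 = 25/378
P(X=0 | obs) = 1/54 / 25/378 = 7/25
P(X=1 | obs) = 1/21 / 25/378 = 18/25

P(X=0) = 7/25, P(X=1) = 18/25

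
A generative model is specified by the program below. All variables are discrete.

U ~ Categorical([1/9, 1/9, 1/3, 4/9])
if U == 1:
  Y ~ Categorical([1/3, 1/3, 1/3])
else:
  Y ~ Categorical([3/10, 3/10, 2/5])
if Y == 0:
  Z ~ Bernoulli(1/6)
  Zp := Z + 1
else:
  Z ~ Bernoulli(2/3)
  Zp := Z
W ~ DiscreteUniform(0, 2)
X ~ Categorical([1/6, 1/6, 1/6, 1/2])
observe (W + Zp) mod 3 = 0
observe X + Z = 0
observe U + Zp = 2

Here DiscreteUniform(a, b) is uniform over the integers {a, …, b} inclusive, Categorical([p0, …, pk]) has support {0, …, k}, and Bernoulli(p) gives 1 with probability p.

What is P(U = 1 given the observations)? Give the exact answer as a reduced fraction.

Enumerate traces; 3 have nonzero weight after conditioning:
  (U=1, Y=0, Z=0, W=2, X=0) weight 5/2916
  (U=2, Y=1, Z=0, W=0, X=0) weight 1/540
  (U=2, Y=2, Z=0, W=0, X=0) weight 1/405
Group by U:
  weight(U=1) = 5/2916
  weight(U=2) = 7/1620
Total weight = 5/2916 + 7/1620 = 22/3645
P(U=1 | obs) = 5/2916 / 22/3645 = 25/88
P(U=2 | obs) = 7/1620 / 22/3645 = 63/88

P(U = 1 | obs) = 25/88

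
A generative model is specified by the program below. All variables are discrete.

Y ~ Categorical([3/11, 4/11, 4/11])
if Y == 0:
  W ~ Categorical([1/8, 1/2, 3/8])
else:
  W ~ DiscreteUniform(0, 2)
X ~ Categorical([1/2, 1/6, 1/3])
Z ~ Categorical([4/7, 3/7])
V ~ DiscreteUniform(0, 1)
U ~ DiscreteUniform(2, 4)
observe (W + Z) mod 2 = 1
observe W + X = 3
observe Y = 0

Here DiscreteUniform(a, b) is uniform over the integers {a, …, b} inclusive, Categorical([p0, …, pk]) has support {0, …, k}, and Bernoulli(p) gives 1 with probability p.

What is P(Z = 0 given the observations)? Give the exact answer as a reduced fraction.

P(Z = 0 | obs) = 32/41

Enumerate traces; 12 have nonzero weight after conditioning:
  (Y=0, W=1, X=2, Z=0, V=0, U=2) weight 1/231
  (Y=0, W=1, X=2, Z=0, V=0, U=3) weight 1/231
  (Y=0, W=1, X=2, Z=0, V=0, U=4) weight 1/231
  (Y=0, W=1, X=2, Z=0, V=1, U=2) weight 1/231
  (Y=0, W=1, X=2, Z=0, V=1, U=3) weight 1/231
  (Y=0, W=1, X=2, Z=0, V=1, U=4) weight 1/231
  (Y=0, W=2, X=1, Z=1, V=0, U=2) weight 3/2464
  (Y=0, W=2, X=1, Z=1, V=0, U=3) weight 3/2464
  … 4 more
Group by Z:
  weight(Z=0) = 2/77
  weight(Z=1) = 9/1232
Total weight = 2/77 + 9/1232 = 41/1232
P(Z=0 | obs) = 2/77 / 41/1232 = 32/41
P(Z=1 | obs) = 9/1232 / 41/1232 = 9/41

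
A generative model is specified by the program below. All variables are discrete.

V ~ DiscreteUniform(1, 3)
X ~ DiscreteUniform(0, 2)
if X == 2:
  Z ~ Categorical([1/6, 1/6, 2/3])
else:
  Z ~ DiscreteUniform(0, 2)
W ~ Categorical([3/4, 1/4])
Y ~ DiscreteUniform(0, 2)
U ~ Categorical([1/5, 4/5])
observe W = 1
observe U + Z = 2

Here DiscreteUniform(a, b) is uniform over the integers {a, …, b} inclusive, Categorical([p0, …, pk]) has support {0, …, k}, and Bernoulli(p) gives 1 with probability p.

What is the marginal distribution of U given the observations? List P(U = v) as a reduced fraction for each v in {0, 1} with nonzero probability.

Enumerate traces; 54 have nonzero weight after conditioning:
  (V=1, X=0, Z=1, W=1, Y=0, U=1) weight 1/405
  (V=1, X=0, Z=1, W=1, Y=1, U=1) weight 1/405
  (V=1, X=0, Z=1, W=1, Y=2, U=1) weight 1/405
  (V=1, X=0, Z=2, W=1, Y=0, U=0) weight 1/1620
  (V=1, X=0, Z=2, W=1, Y=1, U=0) weight 1/1620
  (V=1, X=0, Z=2, W=1, Y=2, U=0) weight 1/1620
  (V=1, X=1, Z=1, W=1, Y=0, U=1) weight 1/405
  (V=1, X=1, Z=1, W=1, Y=1, U=1) weight 1/405
  … 46 more
Group by U:
  weight(U=0) = 1/45
  weight(U=1) = 1/18
Total weight = 1/45 + 1/18 = 7/90
P(U=0 | obs) = 1/45 / 7/90 = 2/7
P(U=1 | obs) = 1/18 / 7/90 = 5/7

P(U=0) = 2/7, P(U=1) = 5/7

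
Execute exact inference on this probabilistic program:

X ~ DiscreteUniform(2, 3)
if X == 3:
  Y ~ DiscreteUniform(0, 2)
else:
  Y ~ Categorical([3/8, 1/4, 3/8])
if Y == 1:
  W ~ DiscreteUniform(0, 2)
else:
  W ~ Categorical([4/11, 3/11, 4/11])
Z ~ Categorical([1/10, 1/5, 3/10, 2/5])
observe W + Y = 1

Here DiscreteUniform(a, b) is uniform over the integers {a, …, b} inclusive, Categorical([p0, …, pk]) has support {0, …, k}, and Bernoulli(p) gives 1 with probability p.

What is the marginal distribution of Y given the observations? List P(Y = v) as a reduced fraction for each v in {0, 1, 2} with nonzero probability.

P(Y=0) = 153/307, P(Y=1) = 154/307

Enumerate traces; 16 have nonzero weight after conditioning:
  (X=2, Y=0, W=1, Z=0) weight 9/1760
  (X=2, Y=0, W=1, Z=1) weight 9/880
  (X=2, Y=0, W=1, Z=2) weight 27/1760
  (X=2, Y=0, W=1, Z=3) weight 9/440
  (X=2, Y=1, W=0, Z=0) weight 1/240
  (X=2, Y=1, W=0, Z=1) weight 1/120
  (X=2, Y=1, W=0, Z=2) weight 1/80
  (X=2, Y=1, W=0, Z=3) weight 1/60
  … 8 more
Group by Y:
  weight(Y=0) = 17/176
  weight(Y=1) = 7/72
Total weight = 17/176 + 7/72 = 307/1584
P(Y=0 | obs) = 17/176 / 307/1584 = 153/307
P(Y=1 | obs) = 7/72 / 307/1584 = 154/307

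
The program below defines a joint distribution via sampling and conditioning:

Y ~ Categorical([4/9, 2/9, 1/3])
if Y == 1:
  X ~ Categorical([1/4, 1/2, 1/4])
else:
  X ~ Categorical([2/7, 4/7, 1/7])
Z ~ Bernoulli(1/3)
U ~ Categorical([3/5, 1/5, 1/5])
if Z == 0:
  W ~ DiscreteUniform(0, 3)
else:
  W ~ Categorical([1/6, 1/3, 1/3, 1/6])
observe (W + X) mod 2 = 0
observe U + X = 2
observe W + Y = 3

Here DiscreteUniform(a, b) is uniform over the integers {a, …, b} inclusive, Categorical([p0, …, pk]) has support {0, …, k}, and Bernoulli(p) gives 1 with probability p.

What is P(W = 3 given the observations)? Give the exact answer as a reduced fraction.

Enumerate traces; 8 have nonzero weight after conditioning:
  (Y=0, X=1, Z=0, U=1, W=3) weight 8/945
  (Y=0, X=1, Z=1, U=1, W=3) weight 8/2835
  (Y=1, X=0, Z=0, U=2, W=2) weight 1/540
  (Y=1, X=0, Z=1, U=2, W=2) weight 1/810
  (Y=1, X=2, Z=0, U=0, W=2) weight 1/180
  (Y=1, X=2, Z=1, U=0, W=2) weight 1/270
  (Y=2, X=1, Z=0, U=1, W=1) weight 2/315
  (Y=2, X=1, Z=1, U=1, W=1) weight 4/945
Group by W:
  weight(W=1) = 2/189
  weight(W=2) = 1/81
  weight(W=3) = 32/2835
Total weight = 2/189 + 1/81 + 32/2835 = 97/2835
P(W=1 | obs) = 2/189 / 97/2835 = 30/97
P(W=2 | obs) = 1/81 / 97/2835 = 35/97
P(W=3 | obs) = 32/2835 / 97/2835 = 32/97

P(W = 3 | obs) = 32/97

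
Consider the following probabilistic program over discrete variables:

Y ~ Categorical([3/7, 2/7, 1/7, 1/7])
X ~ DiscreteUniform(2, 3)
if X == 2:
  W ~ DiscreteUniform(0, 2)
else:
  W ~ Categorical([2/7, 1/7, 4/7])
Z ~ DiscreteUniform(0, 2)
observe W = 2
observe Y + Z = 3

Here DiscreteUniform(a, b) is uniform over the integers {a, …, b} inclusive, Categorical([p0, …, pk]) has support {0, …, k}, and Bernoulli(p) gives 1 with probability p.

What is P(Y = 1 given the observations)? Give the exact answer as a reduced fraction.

Enumerate traces; 6 have nonzero weight after conditioning:
  (Y=1, X=2, W=2, Z=2) weight 1/63
  (Y=1, X=3, W=2, Z=2) weight 4/147
  (Y=2, X=2, W=2, Z=1) weight 1/126
  (Y=2, X=3, W=2, Z=1) weight 2/147
  (Y=3, X=2, W=2, Z=0) weight 1/126
  (Y=3, X=3, W=2, Z=0) weight 2/147
Group by Y:
  weight(Y=1) = 19/441
  weight(Y=2) = 19/882
  weight(Y=3) = 19/882
Total weight = 19/441 + 19/882 + 19/882 = 38/441
P(Y=1 | obs) = 19/441 / 38/441 = 1/2
P(Y=2 | obs) = 19/882 / 38/441 = 1/4
P(Y=3 | obs) = 19/882 / 38/441 = 1/4

P(Y = 1 | obs) = 1/2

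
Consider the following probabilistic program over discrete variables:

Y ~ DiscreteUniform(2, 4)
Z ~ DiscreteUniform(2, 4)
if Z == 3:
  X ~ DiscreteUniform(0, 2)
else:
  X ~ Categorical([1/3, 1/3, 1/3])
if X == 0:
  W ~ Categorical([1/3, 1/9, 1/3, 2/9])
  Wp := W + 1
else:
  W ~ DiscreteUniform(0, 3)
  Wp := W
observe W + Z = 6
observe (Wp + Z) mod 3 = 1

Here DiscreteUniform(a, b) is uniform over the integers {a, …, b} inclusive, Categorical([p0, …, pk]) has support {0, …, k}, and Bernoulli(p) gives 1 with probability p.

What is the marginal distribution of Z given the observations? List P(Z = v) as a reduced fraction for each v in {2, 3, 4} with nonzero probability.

Enumerate traces; 6 have nonzero weight after conditioning:
  (Y=2, Z=3, X=0, W=3) weight 2/243
  (Y=2, Z=4, X=0, W=2) weight 1/81
  (Y=3, Z=3, X=0, W=3) weight 2/243
  (Y=3, Z=4, X=0, W=2) weight 1/81
  (Y=4, Z=3, X=0, W=3) weight 2/243
  (Y=4, Z=4, X=0, W=2) weight 1/81
Group by Z:
  weight(Z=3) = 2/81
  weight(Z=4) = 1/27
Total weight = 2/81 + 1/27 = 5/81
P(Z=3 | obs) = 2/81 / 5/81 = 2/5
P(Z=4 | obs) = 1/27 / 5/81 = 3/5

P(Z=3) = 2/5, P(Z=4) = 3/5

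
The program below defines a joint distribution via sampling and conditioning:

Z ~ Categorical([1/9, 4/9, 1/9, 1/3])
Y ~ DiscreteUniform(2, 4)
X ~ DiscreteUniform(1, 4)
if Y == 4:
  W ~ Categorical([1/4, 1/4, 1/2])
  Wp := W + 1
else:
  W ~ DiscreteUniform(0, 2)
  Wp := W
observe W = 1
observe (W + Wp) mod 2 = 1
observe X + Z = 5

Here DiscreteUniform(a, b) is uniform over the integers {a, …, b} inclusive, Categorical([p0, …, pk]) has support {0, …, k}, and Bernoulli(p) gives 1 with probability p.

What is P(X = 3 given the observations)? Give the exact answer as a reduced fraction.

Enumerate traces; 3 have nonzero weight after conditioning:
  (Z=1, Y=4, X=4, W=1) weight 1/108
  (Z=2, Y=4, X=3, W=1) weight 1/432
  (Z=3, Y=4, X=2, W=1) weight 1/144
Group by X:
  weight(X=2) = 1/144
  weight(X=3) = 1/432
  weight(X=4) = 1/108
Total weight = 1/144 + 1/432 + 1/108 = 1/54
P(X=2 | obs) = 1/144 / 1/54 = 3/8
P(X=3 | obs) = 1/432 / 1/54 = 1/8
P(X=4 | obs) = 1/108 / 1/54 = 1/2

P(X = 3 | obs) = 1/8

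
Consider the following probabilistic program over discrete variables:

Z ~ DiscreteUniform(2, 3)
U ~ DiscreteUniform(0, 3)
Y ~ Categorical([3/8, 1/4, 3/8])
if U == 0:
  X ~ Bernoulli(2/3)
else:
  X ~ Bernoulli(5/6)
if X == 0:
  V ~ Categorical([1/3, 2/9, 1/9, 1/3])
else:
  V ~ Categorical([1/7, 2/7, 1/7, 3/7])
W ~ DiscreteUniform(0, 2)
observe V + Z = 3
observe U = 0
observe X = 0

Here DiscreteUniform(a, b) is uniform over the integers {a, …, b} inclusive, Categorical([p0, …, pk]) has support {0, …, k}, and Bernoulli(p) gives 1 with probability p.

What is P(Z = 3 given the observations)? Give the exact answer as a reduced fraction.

P(Z = 3 | obs) = 3/5

Enumerate traces; 18 have nonzero weight after conditioning:
  (Z=2, U=0, Y=0, X=0, V=1, W=0) weight 1/864
  (Z=2, U=0, Y=0, X=0, V=1, W=1) weight 1/864
  (Z=2, U=0, Y=0, X=0, V=1, W=2) weight 1/864
  (Z=2, U=0, Y=1, X=0, V=1, W=0) weight 1/1296
  (Z=2, U=0, Y=1, X=0, V=1, W=1) weight 1/1296
  (Z=2, U=0, Y=1, X=0, V=1, W=2) weight 1/1296
  (Z=2, U=0, Y=2, X=0, V=1, W=0) weight 1/864
  (Z=2, U=0, Y=2, X=0, V=1, W=1) weight 1/864
  (Z=3, U=0, Y=0, X=0, V=0, W=0) weight 1/576
  … 9 more
Group by Z:
  weight(Z=2) = 1/108
  weight(Z=3) = 1/72
Total weight = 1/108 + 1/72 = 5/216
P(Z=2 | obs) = 1/108 / 5/216 = 2/5
P(Z=3 | obs) = 1/72 / 5/216 = 3/5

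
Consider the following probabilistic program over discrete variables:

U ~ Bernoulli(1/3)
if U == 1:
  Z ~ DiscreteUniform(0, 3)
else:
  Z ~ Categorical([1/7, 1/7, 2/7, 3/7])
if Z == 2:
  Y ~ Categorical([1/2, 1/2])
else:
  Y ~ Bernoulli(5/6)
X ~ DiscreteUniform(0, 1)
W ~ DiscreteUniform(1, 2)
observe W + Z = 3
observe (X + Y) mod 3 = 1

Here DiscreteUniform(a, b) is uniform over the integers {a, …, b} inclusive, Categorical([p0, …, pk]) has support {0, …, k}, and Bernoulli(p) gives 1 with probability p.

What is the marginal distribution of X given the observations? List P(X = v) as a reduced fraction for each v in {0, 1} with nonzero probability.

P(X=0) = 12/19, P(X=1) = 7/19

Enumerate traces; 8 have nonzero weight after conditioning:
  (U=0, Z=1, Y=0, X=1, W=2) weight 1/252
  (U=0, Z=1, Y=1, X=0, W=2) weight 5/252
  (U=0, Z=2, Y=0, X=1, W=1) weight 1/42
  (U=0, Z=2, Y=1, X=0, W=1) weight 1/42
  (U=1, Z=1, Y=0, X=1, W=2) weight 1/288
  (U=1, Z=1, Y=1, X=0, W=2) weight 5/288
  (U=1, Z=2, Y=0, X=1, W=1) weight 1/96
  (U=1, Z=2, Y=1, X=0, W=1) weight 1/96
Group by X:
  weight(X=0) = 1/14
  weight(X=1) = 1/24
Total weight = 1/14 + 1/24 = 19/168
P(X=0 | obs) = 1/14 / 19/168 = 12/19
P(X=1 | obs) = 1/24 / 19/168 = 7/19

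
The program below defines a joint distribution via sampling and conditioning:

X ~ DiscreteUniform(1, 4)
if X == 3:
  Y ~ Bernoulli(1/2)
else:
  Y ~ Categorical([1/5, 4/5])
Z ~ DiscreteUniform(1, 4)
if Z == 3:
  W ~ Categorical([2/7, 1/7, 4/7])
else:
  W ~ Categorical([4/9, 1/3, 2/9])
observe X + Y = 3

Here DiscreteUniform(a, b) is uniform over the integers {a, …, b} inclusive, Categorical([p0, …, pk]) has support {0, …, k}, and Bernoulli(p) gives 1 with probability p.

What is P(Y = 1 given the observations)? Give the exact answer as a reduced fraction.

P(Y = 1 | obs) = 8/13

Enumerate traces; 24 have nonzero weight after conditioning:
  (X=2, Y=1, Z=1, W=0) weight 1/45
  (X=2, Y=1, Z=1, W=1) weight 1/60
  (X=2, Y=1, Z=1, W=2) weight 1/90
  (X=2, Y=1, Z=2, W=0) weight 1/45
  (X=2, Y=1, Z=2, W=1) weight 1/60
  (X=2, Y=1, Z=2, W=2) weight 1/90
  (X=2, Y=1, Z=3, W=0) weight 1/70
  (X=2, Y=1, Z=3, W=1) weight 1/140
  (X=3, Y=0, Z=1, W=0) weight 1/72
  … 15 more
Group by Y:
  weight(Y=0) = 1/8
  weight(Y=1) = 1/5
Total weight = 1/8 + 1/5 = 13/40
P(Y=0 | obs) = 1/8 / 13/40 = 5/13
P(Y=1 | obs) = 1/5 / 13/40 = 8/13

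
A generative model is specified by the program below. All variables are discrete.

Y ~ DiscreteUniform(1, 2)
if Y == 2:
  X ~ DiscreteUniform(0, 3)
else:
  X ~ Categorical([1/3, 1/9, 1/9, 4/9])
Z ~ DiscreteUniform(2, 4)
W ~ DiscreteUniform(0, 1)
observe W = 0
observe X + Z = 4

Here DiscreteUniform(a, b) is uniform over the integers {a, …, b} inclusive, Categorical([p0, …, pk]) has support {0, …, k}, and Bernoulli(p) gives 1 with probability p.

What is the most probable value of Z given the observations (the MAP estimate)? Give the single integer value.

Enumerate traces; 6 have nonzero weight after conditioning:
  (Y=1, X=0, Z=4, W=0) weight 1/36
  (Y=1, X=1, Z=3, W=0) weight 1/108
  (Y=1, X=2, Z=2, W=0) weight 1/108
  (Y=2, X=0, Z=4, W=0) weight 1/48
  (Y=2, X=1, Z=3, W=0) weight 1/48
  (Y=2, X=2, Z=2, W=0) weight 1/48
Group by Z:
  weight(Z=2) = 13/432
  weight(Z=3) = 13/432
  weight(Z=4) = 7/144
Total weight = 13/432 + 13/432 + 7/144 = 47/432
P(Z=2 | obs) = 13/432 / 47/432 = 13/47
P(Z=3 | obs) = 13/432 / 47/432 = 13/47
P(Z=4 | obs) = 7/144 / 47/432 = 21/47
argmax = 4

argmax_v P(Z = v | obs) = 4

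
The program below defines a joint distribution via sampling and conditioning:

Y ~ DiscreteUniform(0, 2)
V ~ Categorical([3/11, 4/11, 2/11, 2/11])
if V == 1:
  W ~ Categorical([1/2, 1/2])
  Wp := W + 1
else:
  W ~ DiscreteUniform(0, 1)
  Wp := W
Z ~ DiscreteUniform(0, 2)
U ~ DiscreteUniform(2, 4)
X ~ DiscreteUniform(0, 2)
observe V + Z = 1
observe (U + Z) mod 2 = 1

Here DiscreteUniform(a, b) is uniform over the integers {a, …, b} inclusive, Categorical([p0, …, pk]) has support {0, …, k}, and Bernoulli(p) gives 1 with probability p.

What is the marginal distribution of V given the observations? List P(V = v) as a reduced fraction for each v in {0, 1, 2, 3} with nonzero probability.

Enumerate traces; 54 have nonzero weight after conditioning:
  (Y=0, V=0, W=0, Z=1, U=2, X=0) weight 1/594
  (Y=0, V=0, W=0, Z=1, U=2, X=1) weight 1/594
  (Y=0, V=0, W=0, Z=1, U=2, X=2) weight 1/594
  (Y=0, V=0, W=0, Z=1, U=4, X=0) weight 1/594
  (Y=0, V=0, W=0, Z=1, U=4, X=1) weight 1/594
  (Y=0, V=0, W=0, Z=1, U=4, X=2) weight 1/594
  (Y=0, V=0, W=1, Z=1, U=2, X=0) weight 1/594
  (Y=0, V=0, W=1, Z=1, U=2, X=1) weight 1/594
  (Y=0, V=1, W=0, Z=0, U=3, X=0) weight 2/891
  … 45 more
Group by V:
  weight(V=0) = 2/33
  weight(V=1) = 4/99
Total weight = 2/33 + 4/99 = 10/99
P(V=0 | obs) = 2/33 / 10/99 = 3/5
P(V=1 | obs) = 4/99 / 10/99 = 2/5

P(V=0) = 3/5, P(V=1) = 2/5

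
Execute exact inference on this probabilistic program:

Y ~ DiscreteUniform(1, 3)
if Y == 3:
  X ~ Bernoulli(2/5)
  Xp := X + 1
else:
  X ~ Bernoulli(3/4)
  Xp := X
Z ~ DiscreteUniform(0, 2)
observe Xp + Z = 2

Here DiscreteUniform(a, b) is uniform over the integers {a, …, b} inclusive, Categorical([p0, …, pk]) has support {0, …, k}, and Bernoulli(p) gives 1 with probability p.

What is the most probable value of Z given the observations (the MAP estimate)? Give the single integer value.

Enumerate traces; 6 have nonzero weight after conditioning:
  (Y=1, X=0, Z=2) weight 1/36
  (Y=1, X=1, Z=1) weight 1/12
  (Y=2, X=0, Z=2) weight 1/36
  (Y=2, X=1, Z=1) weight 1/12
  (Y=3, X=0, Z=1) weight 1/15
  (Y=3, X=1, Z=0) weight 2/45
Group by Z:
  weight(Z=0) = 2/45
  weight(Z=1) = 7/30
  weight(Z=2) = 1/18
Total weight = 2/45 + 7/30 + 1/18 = 1/3
P(Z=0 | obs) = 2/45 / 1/3 = 2/15
P(Z=1 | obs) = 7/30 / 1/3 = 7/10
P(Z=2 | obs) = 1/18 / 1/3 = 1/6
argmax = 1

argmax_v P(Z = v | obs) = 1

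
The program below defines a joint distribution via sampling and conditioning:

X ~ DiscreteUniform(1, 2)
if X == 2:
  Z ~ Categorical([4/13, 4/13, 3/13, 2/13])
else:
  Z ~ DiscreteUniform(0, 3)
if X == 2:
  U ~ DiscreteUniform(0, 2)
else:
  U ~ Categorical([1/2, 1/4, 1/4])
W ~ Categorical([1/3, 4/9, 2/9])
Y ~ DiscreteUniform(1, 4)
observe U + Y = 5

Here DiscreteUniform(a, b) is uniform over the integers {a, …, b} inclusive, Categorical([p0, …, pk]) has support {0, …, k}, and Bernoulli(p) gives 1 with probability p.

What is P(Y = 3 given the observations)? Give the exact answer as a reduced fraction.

P(Y = 3 | obs) = 1/2

Enumerate traces; 48 have nonzero weight after conditioning:
  (X=1, Z=0, U=1, W=0, Y=4) weight 1/384
  (X=1, Z=0, U=1, W=1, Y=4) weight 1/288
  (X=1, Z=0, U=1, W=2, Y=4) weight 1/576
  (X=1, Z=0, U=2, W=0, Y=3) weight 1/384
  (X=1, Z=0, U=2, W=1, Y=3) weight 1/288
  (X=1, Z=0, U=2, W=2, Y=3) weight 1/576
  (X=1, Z=1, U=1, W=0, Y=4) weight 1/384
  (X=1, Z=1, U=1, W=1, Y=4) weight 1/288
  … 40 more
Group by Y:
  weight(Y=3) = 7/96
  weight(Y=4) = 7/96
Total weight = 7/96 + 7/96 = 7/48
P(Y=3 | obs) = 7/96 / 7/48 = 1/2
P(Y=4 | obs) = 7/96 / 7/48 = 1/2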